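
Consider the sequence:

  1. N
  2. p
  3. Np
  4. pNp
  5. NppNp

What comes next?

pNpNppNp

Each term (from the third on) is the two preceding terms concatenated in order: term 3 = N·p = Np.
Continuing: pNp · NppNp gives term 6.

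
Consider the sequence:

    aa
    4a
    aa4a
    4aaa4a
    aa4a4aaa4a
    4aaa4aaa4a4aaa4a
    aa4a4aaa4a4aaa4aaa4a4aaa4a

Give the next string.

4aaa4aaa4a4aaa4aaa4a4aaa4a4aaa4aaa4a4aaa4a

From term 3 onward, concatenate the second-to-last term with the last: aa·4a = aa4a, 4a·aa4a = 4aaa4a, …
Continuing: 4aaa4aaa4a4aaa4a · aa4a4aaa4a4aaa4aaa4a4aaa4a gives term 8.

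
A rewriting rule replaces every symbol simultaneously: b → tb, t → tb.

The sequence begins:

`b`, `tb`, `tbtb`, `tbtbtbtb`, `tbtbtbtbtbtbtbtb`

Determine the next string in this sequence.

Applying the rule to each of the 16 symbols of tbtbtbtbtbtbtbtb gives the pieces tb tb tb tb tb tb tb tb tb tb tb tb tb tb tb tb, which concatenate to the answer.

tbtbtbtbtbtbtbtbtbtbtbtbtbtbtbtb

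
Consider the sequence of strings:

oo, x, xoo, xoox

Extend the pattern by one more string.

xooxxoo

This is a Fibonacci-style word recurrence s(k) = s(k−1)·s(k−2): e.g. x·oo = xoo.
Continuing: xoox · xoo gives term 5.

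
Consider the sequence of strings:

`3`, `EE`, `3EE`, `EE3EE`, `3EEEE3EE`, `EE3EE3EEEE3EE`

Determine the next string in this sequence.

From term 3 onward, concatenate the second-to-last term with the last: 3·EE = 3EE, EE·3EE = EE3EE, …
Continuing: 3EEEE3EE · EE3EE3EEEE3EE gives term 7.

3EEEE3EEEE3EE3EEEE3EE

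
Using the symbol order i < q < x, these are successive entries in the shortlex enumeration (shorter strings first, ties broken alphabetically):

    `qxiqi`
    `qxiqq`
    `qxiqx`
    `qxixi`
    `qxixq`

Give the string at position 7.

qxqii

Advancing 2 positions from qxixq through qxixq → qxixx reaches term 7.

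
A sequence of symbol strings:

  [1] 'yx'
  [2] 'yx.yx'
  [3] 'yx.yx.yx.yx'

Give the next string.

Each string is two copies of the previous one joined by '.'.
Doubling yx.yx.yx.yx with '.' between the halves:

yx.yx.yx.yx.yx.yx.yx.yx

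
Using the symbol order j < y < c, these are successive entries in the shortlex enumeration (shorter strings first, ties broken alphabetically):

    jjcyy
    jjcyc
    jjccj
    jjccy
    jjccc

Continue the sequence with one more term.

jyjjj

Find the rightmost character of jjccc below c, bump it to the next letter, and reset everything to its right to j.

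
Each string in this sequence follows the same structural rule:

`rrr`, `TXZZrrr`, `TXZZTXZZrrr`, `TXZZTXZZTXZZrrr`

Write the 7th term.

TXZZTXZZTXZZTXZZTXZZTXZZrrr

Every step adds TXZZ at the front: s(k+1) = TXZZ·s(k).
From TXZZTXZZTXZZrrr, 3 further steps: TXZZTXZZTXZZrrr → TXZZTXZZTXZZTXZZrrr → TXZZTXZZTXZZTXZZTXZZrrr → (answer).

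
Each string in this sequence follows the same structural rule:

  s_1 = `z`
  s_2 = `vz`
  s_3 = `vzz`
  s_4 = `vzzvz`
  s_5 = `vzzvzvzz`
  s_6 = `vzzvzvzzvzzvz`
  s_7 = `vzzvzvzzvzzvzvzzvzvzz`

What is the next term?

Each term (from the third on) is the previous term followed by the one before it: term 3 = vz·z = vzz.
So term 8 is vzzvzvzzvzzvzvzzvzvzz·vzzvzvzzvzzvz.

vzzvzvzzvzzvzvzzvzvzzvzzvzvzzvzzvz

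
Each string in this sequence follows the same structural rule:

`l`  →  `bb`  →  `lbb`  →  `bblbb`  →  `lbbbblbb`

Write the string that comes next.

From term 3 onward, concatenate the second-to-last term with the last: l·bb = lbb, bb·lbb = bblbb, …
The next term joins bblbb and lbbbblbb.

bblbblbbbblbb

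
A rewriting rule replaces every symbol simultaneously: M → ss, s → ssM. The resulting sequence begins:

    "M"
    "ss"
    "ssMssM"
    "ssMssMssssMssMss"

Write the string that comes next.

φ(ssMssMssssMssMss) expands symbol-by-symbol to ssM ssM ss ssM ssM ss ssM ssM ssM ssM ss ssM ssM ss ssM ssM; joining the 16 pieces gives the next term.

ssMssMssssMssMssssMssMssMssMssssMssMssssMssM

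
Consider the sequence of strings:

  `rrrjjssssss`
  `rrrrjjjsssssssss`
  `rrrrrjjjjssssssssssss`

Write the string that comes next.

rrrrrrjjjjjsssssssssssssss

Term n consists of n+1 r's, followed by n j's, followed by 3n s's, where the shown terms are n = 2, 3, 4.
At n = 5 the blocks have lengths 6, 5, 15.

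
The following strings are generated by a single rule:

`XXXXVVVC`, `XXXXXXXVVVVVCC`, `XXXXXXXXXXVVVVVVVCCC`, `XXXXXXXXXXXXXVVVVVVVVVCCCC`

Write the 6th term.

XXXXXXXXXXXXXXXXXXXVVVVVVVVVVVVVCCCCCC

Term n consists of 3n+1 X's, followed by 2n+1 V's, followed by n C's (n = 1, 2, …).
At n = 6 the blocks have lengths 19, 13, 6.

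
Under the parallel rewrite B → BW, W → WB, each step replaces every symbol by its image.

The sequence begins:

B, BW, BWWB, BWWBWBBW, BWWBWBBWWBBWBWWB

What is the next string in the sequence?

BWWBWBBWWBBWBWWBWBBWBWWBBWWBWBBW

Replace each of the 16 characters of BWWBWBBWWBBWBWWB in place — BW WB WB BW WB BW BW WB WB BW BW WB BW WB WB BW — and concatenate.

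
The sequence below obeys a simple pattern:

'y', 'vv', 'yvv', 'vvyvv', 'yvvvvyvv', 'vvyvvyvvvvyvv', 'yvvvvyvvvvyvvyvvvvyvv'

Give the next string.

vvyvvyvvvvyvvyvvvvyvvvvyvvyvvvvyvv

Each term (from the third on) is the two preceding terms concatenated in order: term 3 = y·vv = yvv.
The next term joins vvyvvyvvvvyvv and yvvvvyvvvvyvvyvvvvyvv.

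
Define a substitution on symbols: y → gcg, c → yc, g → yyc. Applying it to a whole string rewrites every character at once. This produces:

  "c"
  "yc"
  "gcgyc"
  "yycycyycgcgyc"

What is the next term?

gcggcgycgcgycgcggcgycyycycyycgcgyc

φ(yycycyycgcgyc) expands symbol-by-symbol to gcg gcg yc gcg yc gcg gcg yc yyc yc yyc gcg yc; joining the 13 pieces gives the next term.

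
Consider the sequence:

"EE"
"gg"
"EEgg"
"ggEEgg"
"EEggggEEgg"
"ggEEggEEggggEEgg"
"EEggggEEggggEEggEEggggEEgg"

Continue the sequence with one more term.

From term 3 onward, concatenate the second-to-last term with the last: EE·gg = EEgg, gg·EEgg = ggEEgg, …
So term 8 is ggEEggEEggggEEgg·EEggggEEggggEEggEEggggEEgg.

ggEEggEEggggEEggEEggggEEggggEEggEEggggEEgg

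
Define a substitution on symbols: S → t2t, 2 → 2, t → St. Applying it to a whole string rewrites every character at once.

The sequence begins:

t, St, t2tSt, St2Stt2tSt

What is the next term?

t2tSt2t2tStSt2Stt2tSt

Rewriting each symbol of St2Stt2tSt: S→t2t, t→St, 2→2, S→t2t, t→St, t→St, 2→2, t→St, S→t2t, t→St, which concatenates to t2t St 2 t2t St St 2 St t2t St.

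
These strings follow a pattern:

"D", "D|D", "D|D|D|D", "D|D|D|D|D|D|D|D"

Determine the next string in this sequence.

D|D|D|D|D|D|D|D|D|D|D|D|D|D|D|D

s(k+1) = s(k)·|·s(k) — each term doubles the last with '|' between the halves.
So the next term is two copies of D|D|D|D|D|D|D|D with '|' between the halves.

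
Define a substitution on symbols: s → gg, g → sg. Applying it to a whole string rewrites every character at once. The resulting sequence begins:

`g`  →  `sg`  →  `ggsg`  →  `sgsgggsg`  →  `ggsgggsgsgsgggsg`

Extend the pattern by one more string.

Rewriting the 16 symbols of ggsgggsgsgsgggsg one by one yields sg sg gg sg sg sg gg sg gg sg gg sg sg sg gg sg; concatenated:

sgsgggsgsgsgggsgggsgggsgsgsgggsg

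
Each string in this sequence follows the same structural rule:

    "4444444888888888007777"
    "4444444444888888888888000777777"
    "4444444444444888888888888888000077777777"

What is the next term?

4444444444444444888888888888888888000007777777777

Term n consists of 3n+1 4's, followed by 3n+3 8's, followed by n 0's, followed by 2n 7's, where the shown terms are n = 2, 3, 4.
Setting n = 5 gives 16, 18, 5, 10 characters in each block.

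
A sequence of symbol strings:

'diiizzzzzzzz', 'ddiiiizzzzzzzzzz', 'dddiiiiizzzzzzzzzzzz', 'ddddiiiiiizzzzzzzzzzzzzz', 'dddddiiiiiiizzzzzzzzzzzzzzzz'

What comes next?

ddddddiiiiiiiizzzzzzzzzzzzzzzzzz

The n-th term is n-2 d's then n i's then 2n+2 z's, where the shown terms are n = 3, 4, 5, 6, 7.
At n = 8 the blocks have lengths 6, 8, 18.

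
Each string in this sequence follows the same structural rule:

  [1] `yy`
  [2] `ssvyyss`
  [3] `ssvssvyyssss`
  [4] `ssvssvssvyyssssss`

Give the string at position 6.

s(k+1) = ssv·s(k)·ss, so each term gains ssv as a prefix and ss as a suffix.
From ssvssvssvyyssssss, 2 further steps: ssvssvssvyyssssss → ssvssvssvssvyyssssssss → (answer).

ssvssvssvssvssvyyssssssssss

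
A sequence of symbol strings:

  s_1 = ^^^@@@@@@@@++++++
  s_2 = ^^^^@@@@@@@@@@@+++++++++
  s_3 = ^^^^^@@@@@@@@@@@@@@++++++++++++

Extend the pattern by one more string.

Each string has the form ^^{n+1} @^{3n+2} +^{3n}, where the shown terms are n = 2, 3, 4.
At n = 5 the blocks have lengths 6, 17, 15.

^^^^^^@@@@@@@@@@@@@@@@@+++++++++++++++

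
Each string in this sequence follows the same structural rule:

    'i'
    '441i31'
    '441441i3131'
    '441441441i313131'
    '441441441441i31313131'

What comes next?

Each term wraps the previous one in 441 on the left and 31 on the right.
One more step from 441441441441i31313131 gives the answer.

441441441441441i3131313131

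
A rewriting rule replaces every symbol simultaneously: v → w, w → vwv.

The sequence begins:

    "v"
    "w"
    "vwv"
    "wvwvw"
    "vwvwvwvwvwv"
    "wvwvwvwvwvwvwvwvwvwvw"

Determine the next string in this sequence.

Replace each of the 21 characters of wvwvwvwvwvwvwvwvwvwvw in place — vwv w vwv w vwv w vwv w vwv w vwv w vwv w vwv w vwv w vwv w vwv — and concatenate.

vwvwvwvwvwvwvwvwvwvwvwvwvwvwvwvwvwvwvwvwvwv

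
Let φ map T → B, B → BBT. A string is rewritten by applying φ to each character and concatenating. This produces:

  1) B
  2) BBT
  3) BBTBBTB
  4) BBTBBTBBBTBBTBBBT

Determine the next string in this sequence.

φ(BBTBBTBBBTBBTBBBT) expands symbol-by-symbol to BBT BBT B BBT BBT B BBT BBT BBT B BBT BBT B BBT BBT BBT B; joining the 17 pieces gives the next term.

BBTBBTBBBTBBTBBBTBBTBBTBBBTBBTBBBTBBTBBTB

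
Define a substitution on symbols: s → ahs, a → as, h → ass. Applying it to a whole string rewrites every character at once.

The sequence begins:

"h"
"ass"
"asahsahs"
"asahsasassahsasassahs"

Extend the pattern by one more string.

φ(asahsasassahsasassahs) expands symbol-by-symbol to as ahs as ass ahs as ahs as ahs ahs as ass ahs as ahs as ahs ahs as ass ahs; joining the 21 pieces gives the next term.

asahsasassahsasahsasahsahsasassahsasahsasahsahsasassahs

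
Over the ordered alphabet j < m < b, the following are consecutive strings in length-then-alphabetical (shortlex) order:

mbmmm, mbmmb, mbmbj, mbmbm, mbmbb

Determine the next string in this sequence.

Find the rightmost character of mbmbb below b, bump it to the next letter, and reset everything to its right to j.

mbbjj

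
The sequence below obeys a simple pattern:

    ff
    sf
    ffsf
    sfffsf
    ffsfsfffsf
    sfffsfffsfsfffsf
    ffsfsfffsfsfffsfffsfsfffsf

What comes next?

Each term (from the third on) is the two preceding terms concatenated in order: term 3 = ff·sf = ffsf.
So term 8 is sfffsfffsfsfffsf·ffsfsfffsfsfffsfffsfsfffsf.

sfffsfffsfsfffsfffsfsfffsfsfffsfffsfsfffsf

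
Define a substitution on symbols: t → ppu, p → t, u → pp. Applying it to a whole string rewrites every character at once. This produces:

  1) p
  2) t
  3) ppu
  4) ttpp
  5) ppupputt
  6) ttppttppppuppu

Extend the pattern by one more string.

ppupputtppupputtttppttpp

Applying the rule to each of the 14 symbols of ttppttppppuppu gives the pieces ppu ppu t t ppu ppu t t t t pp t t pp, which concatenate to the answer.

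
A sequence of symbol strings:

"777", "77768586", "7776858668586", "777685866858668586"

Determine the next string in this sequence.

77768586685866858668586

Each term is the previous one with 68586 appended.
So the next term is 777685866858668586·68586.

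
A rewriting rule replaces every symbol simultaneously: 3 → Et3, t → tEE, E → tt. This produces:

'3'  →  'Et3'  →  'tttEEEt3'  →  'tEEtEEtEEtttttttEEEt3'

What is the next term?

Rewriting the 21 symbols of tEEtEEtEEtttttttEEEt3 one by one yields tEE tt tt tEE tt tt tEE tt tt tEE tEE tEE tEE tEE tEE tEE tt tt tt tEE Et3; concatenated:

tEEtttttEEtttttEEtttttEEtEEtEEtEEtEEtEEtEEtttttttEEEt3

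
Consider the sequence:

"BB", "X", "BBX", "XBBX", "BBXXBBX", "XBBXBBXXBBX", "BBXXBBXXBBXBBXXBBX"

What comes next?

Each term (from the third on) is the two preceding terms concatenated in order: term 3 = BB·X = BBX.
Continuing: XBBXBBXXBBX · BBXXBBXXBBXBBXXBBX gives term 8.

XBBXBBXXBBXBBXXBBXXBBXBBXXBBX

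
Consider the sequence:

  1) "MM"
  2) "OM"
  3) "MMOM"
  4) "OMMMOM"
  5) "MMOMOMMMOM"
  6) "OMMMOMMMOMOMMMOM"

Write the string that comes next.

This is a Fibonacci-style word recurrence s(k) = s(k−2)·s(k−1): e.g. MM·OM = MMOM.
Continuing: MMOMOMMMOM · OMMMOMMMOMOMMMOM gives term 7.

MMOMOMMMOMOMMMOMMMOMOMMMOM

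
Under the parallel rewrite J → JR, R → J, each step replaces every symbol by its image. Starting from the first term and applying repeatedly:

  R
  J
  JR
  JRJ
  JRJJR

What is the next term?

Rewriting each symbol of JRJJR: J→JR, R→J, J→JR, J→JR, R→J, which concatenates to JR J JR JR J.

JRJJRJRJ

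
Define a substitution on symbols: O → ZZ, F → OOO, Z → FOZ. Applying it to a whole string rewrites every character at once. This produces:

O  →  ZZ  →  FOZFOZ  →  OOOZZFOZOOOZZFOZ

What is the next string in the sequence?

Replace each of the 16 characters of OOOZZFOZOOOZZFOZ in place — ZZ ZZ ZZ FOZ FOZ OOO ZZ FOZ ZZ ZZ ZZ FOZ FOZ OOO ZZ FOZ — and concatenate.

ZZZZZZFOZFOZOOOZZFOZZZZZZZFOZFOZOOOZZFOZ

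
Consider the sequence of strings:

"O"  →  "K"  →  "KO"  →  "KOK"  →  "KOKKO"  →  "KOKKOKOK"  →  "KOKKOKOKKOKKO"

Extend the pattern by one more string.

KOKKOKOKKOKKOKOKKOKOK

From term 3 onward, concatenate the last term with the second-to-last: K·O = KO, KO·K = KOK, …
Continuing: KOKKOKOKKOKKO · KOKKOKOK gives term 8.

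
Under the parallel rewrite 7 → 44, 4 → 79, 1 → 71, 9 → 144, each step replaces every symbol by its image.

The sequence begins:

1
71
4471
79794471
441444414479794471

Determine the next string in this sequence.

Applying the rule to each of the 18 symbols of 441444414479794471 gives the pieces 79 79 71 79 79 79 79 71 79 79 44 144 44 144 79 79 44 71, which concatenate to the answer.

79797179797979717979441444414479794471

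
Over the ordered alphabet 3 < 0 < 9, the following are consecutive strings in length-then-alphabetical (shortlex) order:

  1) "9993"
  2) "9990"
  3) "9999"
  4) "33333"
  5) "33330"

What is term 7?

33303

Continuing the enumeration 2 steps past 33330: 33330 → 33339 → (answer).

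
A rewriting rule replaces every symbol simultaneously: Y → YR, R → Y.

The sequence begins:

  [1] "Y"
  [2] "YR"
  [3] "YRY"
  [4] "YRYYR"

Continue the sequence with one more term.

YRYYRYRY

Rewriting each symbol of YRYYR: Y→YR, R→Y, Y→YR, Y→YR, R→Y, which concatenates to YR Y YR YR Y.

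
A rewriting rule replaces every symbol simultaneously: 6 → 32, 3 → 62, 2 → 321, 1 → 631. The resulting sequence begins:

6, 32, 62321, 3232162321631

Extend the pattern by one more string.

623216232163132321623216313262631

Applying the rule to each of the 13 symbols of 3232162321631 gives the pieces 62 321 62 321 631 32 321 62 321 631 32 62 631, which concatenate to the answer.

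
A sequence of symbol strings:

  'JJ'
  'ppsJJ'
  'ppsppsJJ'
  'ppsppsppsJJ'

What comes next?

The strings grow by a fixed prefix pps each time.
So the next term is pps·ppsppsppsJJ.

ppsppsppsppsJJ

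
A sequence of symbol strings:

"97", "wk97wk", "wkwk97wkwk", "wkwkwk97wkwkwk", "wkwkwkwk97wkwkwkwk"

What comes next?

wkwkwkwkwk97wkwkwkwkwk

Every step adds wk to the front and wk to the end of the previous string.
So the next term is wk·wkwkwkwk97wkwkwkwk·wk.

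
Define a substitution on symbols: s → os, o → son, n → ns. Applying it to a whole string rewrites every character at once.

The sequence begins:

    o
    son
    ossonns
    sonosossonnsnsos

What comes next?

ossonnssonossonosossonnsnsosnsossonos

Replace each of the 16 characters of sonosossonnsnsos in place — os son ns son os son os os son ns ns os ns os son os — and concatenate.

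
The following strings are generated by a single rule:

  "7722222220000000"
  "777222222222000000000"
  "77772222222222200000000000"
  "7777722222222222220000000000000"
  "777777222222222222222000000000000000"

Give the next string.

77777772222222222222222200000000000000000

Reading off run lengths: 7 runs 2, 3, 4, 5, 6; 2 runs 7, 9, 11, 13, 15; 0 runs 7, 9, 11, 13, 15 — each is linear in n, where the shown terms are n = 2, 3, 4, 5, 6.
For the next term, n = 7, so the run lengths are 7, 17, 17.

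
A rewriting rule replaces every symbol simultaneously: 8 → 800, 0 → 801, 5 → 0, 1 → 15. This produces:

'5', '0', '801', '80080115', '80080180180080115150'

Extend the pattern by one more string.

800801801800801158008011580080180180080115150150801

φ(80080180180080115150) expands symbol-by-symbol to 800 801 801 800 801 15 800 801 15 800 801 801 800 801 15 15 0 15 0 801; joining the 20 pieces gives the next term.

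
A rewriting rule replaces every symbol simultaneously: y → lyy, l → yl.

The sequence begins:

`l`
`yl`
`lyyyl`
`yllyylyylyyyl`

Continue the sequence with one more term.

Rewriting the 13 symbols of yllyylyylyyyl one by one yields lyy yl yl lyy lyy yl lyy lyy yl lyy lyy lyy yl; concatenated:

lyyylyllyylyyyllyylyyyllyylyylyyyl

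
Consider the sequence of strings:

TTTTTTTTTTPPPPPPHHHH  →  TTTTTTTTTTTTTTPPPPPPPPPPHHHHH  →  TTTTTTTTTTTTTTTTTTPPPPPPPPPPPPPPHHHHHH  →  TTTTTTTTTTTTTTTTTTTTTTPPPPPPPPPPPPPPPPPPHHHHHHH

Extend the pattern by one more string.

The n-th term is 4n+2 T's then 4n-2 P's then n+2 H's, where the shown terms are n = 2, 3, 4, 5.
Setting n = 6 gives 26, 22, 8 characters in each block.

TTTTTTTTTTTTTTTTTTTTTTTTTTPPPPPPPPPPPPPPPPPPPPPPHHHHHHHH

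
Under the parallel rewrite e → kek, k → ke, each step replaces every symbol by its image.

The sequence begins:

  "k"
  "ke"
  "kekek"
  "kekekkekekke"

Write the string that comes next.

Apply φ to kekekkekekke symbol by symbol: k→ke, e→kek, k→ke, e→kek, k→ke, k→ke, e→kek, k→ke, e→kek, k→ke, k→ke, e→kek; joined: ke kek ke kek ke ke kek ke kek ke ke kek.

kekekkekekkekekekkekekkekekek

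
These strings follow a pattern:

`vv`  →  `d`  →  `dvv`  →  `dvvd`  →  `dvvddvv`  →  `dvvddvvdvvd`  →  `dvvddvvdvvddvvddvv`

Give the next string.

This is a Fibonacci-style word recurrence s(k) = s(k−1)·s(k−2): e.g. d·vv = dvv.
So term 8 is dvvddvvdvvddvvddvv·dvvddvvdvvd.

dvvddvvdvvddvvddvvdvvddvvdvvd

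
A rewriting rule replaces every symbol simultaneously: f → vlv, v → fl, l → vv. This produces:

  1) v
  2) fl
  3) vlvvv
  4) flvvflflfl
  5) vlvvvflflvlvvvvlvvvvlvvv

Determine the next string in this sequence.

flvvflflflvlvvvvlvvvflvvflflflflvvflflflflvvflflfl

Replace each of the 24 characters of vlvvvflflvlvvvvlvvvvlvvv in place — fl vv fl fl fl vlv vv vlv vv fl vv fl fl fl fl vv fl fl fl fl vv fl fl fl — and concatenate.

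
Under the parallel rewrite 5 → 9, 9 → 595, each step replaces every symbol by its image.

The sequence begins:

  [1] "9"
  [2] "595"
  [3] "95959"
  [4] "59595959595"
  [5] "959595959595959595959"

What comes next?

Replace each of the 21 characters of 959595959595959595959 in place — 595 9 595 9 595 9 595 9 595 9 595 9 595 9 595 9 595 9 595 9 595 — and concatenate.

5959595959595959595959595959595959595959595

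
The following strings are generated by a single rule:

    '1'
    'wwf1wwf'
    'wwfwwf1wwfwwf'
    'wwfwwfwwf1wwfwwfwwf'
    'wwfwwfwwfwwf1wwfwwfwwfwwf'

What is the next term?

s(k+1) = wwf·s(k)·wwf, so each term gains wwf as a prefix and wwf as a suffix.
So the next term is wwf·wwfwwfwwfwwf1wwfwwfwwfwwf·wwf.

wwfwwfwwfwwfwwf1wwfwwfwwfwwfwwf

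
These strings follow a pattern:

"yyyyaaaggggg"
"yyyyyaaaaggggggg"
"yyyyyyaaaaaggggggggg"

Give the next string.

The n-th term is n+1 y's then n a's then 2n-1 g's, where the shown terms are n = 3, 4, 5.
Setting n = 6 gives 7, 6, 11 characters in each block.

yyyyyyyaaaaaaggggggggggg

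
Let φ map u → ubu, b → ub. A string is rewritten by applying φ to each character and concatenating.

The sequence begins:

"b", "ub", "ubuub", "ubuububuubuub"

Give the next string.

Rewriting the 13 symbols of ubuububuubuub one by one yields ubu ub ubu ubu ub ubu ub ubu ubu ub ubu ubu ub; concatenated:

ubuububuubuububuububuubuububuubuub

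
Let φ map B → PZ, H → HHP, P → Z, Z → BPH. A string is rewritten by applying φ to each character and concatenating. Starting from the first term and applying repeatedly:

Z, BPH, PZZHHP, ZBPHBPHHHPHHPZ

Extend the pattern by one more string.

BPHPZZHHPPZZHHPHHPHHPZHHPHHPZBPH

Replace each of the 14 characters of ZBPHBPHHHPHHPZ in place — BPH PZ Z HHP PZ Z HHP HHP HHP Z HHP HHP Z BPH — and concatenate.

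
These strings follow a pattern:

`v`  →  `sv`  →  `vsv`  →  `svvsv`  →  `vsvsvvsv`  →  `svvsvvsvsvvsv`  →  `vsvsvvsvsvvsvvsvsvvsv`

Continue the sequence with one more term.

svvsvvsvsvvsvvsvsvvsvsvvsvvsvsvvsv

Each term (from the third on) is the two preceding terms concatenated in order: term 3 = v·sv = vsv.
Continuing: svvsvvsvsvvsv · vsvsvvsvsvvsvvsvsvvsv gives term 8.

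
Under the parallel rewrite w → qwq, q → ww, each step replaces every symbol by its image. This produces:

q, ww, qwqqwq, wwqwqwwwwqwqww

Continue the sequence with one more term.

qwqqwqwwqwqwwqwqqwqqwqqwqwwqwqwwqwqqwq

Replace each of the 14 characters of wwqwqwwwwqwqww in place — qwq qwq ww qwq ww qwq qwq qwq qwq ww qwq ww qwq qwq — and concatenate.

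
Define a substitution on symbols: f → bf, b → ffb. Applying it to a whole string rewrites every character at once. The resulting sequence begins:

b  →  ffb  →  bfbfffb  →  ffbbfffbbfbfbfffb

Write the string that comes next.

Applying the rule to each of the 17 symbols of ffbbfffbbfbfbfffb gives the pieces bf bf ffb ffb bf bf bf ffb ffb bf ffb bf ffb bf bf bf ffb, which concatenate to the answer.

bfbfffbffbbfbfbfffbffbbfffbbfffbbfbfbfffb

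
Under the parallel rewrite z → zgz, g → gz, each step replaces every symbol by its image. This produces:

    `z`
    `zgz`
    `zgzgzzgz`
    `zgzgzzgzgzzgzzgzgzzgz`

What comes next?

Rewriting the 21 symbols of zgzgzzgzgzzgzzgzgzzgz one by one yields zgz gz zgz gz zgz zgz gz zgz gz zgz zgz gz zgz zgz gz zgz gz zgz zgz gz zgz; concatenated:

zgzgzzgzgzzgzzgzgzzgzgzzgzzgzgzzgzzgzgzzgzgzzgzzgzgzzgz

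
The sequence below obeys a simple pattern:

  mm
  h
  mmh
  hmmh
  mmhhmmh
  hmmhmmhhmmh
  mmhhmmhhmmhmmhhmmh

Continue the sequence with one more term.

hmmhmmhhmmhmmhhmmhhmmhmmhhmmh

Each term (from the third on) is the two preceding terms concatenated in order: term 3 = mm·h = mmh.
Continuing: hmmhmmhhmmh · mmhhmmhhmmhmmhhmmh gives term 8.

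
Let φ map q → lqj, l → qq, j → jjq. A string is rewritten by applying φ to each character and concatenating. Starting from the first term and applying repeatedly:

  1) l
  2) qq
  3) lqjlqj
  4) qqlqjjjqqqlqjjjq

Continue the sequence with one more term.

Applying the rule to each of the 16 symbols of qqlqjjjqqqlqjjjq gives the pieces lqj lqj qq lqj jjq jjq jjq lqj lqj lqj qq lqj jjq jjq jjq lqj, which concatenate to the answer.

lqjlqjqqlqjjjqjjqjjqlqjlqjlqjqqlqjjjqjjqjjqlqj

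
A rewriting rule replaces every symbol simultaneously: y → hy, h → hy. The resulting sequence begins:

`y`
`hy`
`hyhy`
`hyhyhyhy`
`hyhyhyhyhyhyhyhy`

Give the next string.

Rewriting the 16 symbols of hyhyhyhyhyhyhyhy one by one yields hy hy hy hy hy hy hy hy hy hy hy hy hy hy hy hy; concatenated:

hyhyhyhyhyhyhyhyhyhyhyhyhyhyhyhy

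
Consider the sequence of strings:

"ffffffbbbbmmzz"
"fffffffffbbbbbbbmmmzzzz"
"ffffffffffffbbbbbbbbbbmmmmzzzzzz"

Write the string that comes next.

Each string has the form f^{3n+3} b^{3n+1} m^{n+1} z^{2n} (n = 1, 2, …).
At n = 4 the blocks have lengths 15, 13, 5, 8.

fffffffffffffffbbbbbbbbbbbbbmmmmmzzzzzzzz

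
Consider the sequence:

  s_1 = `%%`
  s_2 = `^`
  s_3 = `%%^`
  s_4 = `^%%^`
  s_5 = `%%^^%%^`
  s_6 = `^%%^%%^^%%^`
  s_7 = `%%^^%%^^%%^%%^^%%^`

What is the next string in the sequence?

From term 3 onward, concatenate the second-to-last term with the last: %%·^ = %%^, ^·%%^ = ^%%^, …
So term 8 is ^%%^%%^^%%^·%%^^%%^^%%^%%^^%%^.

^%%^%%^^%%^%%^^%%^^%%^%%^^%%^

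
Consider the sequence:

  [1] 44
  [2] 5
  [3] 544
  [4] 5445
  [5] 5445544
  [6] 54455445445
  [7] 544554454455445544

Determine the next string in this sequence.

Each term (from the third on) is the previous term followed by the one before it: term 3 = 5·44 = 544.
So term 8 is 544554454455445544·54455445445.

54455445445544554454455445445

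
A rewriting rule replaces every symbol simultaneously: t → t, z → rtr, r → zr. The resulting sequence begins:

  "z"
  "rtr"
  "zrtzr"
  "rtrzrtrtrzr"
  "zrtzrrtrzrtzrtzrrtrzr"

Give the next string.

Applying the rule to each of the 21 symbols of zrtzrrtrzrtzrtzrrtrzr gives the pieces rtr zr t rtr zr zr t zr rtr zr t rtr zr t rtr zr zr t zr rtr zr, which concatenate to the answer.

rtrzrtrtrzrzrtzrrtrzrtrtrzrtrtrzrzrtzrrtrzr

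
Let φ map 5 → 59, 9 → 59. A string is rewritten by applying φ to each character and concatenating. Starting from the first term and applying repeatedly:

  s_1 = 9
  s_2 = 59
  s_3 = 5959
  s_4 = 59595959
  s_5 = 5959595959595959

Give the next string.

59595959595959595959595959595959

φ(5959595959595959) expands symbol-by-symbol to 59 59 59 59 59 59 59 59 59 59 59 59 59 59 59 59; joining the 16 pieces gives the next term.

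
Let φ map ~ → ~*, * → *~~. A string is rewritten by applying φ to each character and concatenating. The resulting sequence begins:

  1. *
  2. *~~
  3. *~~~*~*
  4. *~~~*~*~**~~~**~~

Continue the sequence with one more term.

Rewriting the 17 symbols of *~~~*~*~**~~~**~~ one by one yields *~~ ~* ~* ~* *~~ ~* *~~ ~* *~~ *~~ ~* ~* ~* *~~ *~~ ~* ~*; concatenated:

*~~~*~*~**~~~**~~~**~~*~~~*~*~**~~*~~~*~*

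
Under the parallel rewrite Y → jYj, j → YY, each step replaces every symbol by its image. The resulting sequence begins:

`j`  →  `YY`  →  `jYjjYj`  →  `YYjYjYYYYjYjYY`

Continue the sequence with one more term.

jYjjYjYYjYjYYjYjjYjjYjjYjYYjYjYYjYjjYj

Applying the rule to each of the 14 symbols of YYjYjYYYYjYjYY gives the pieces jYj jYj YY jYj YY jYj jYj jYj jYj YY jYj YY jYj jYj, which concatenate to the answer.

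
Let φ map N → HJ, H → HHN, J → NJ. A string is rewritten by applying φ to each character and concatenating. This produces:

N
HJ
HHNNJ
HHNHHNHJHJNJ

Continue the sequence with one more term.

Expanding HHNHHNHJHJNJ: H→HHN, H→HHN, N→HJ, H→HHN, H→HHN, N→HJ, H→HHN, J→NJ, H→HHN, J→NJ, N→HJ, J→NJ. Concatenated: HHN HHN HJ HHN HHN HJ HHN NJ HHN NJ HJ NJ.

HHNHHNHJHHNHHNHJHHNNJHHNNJHJNJ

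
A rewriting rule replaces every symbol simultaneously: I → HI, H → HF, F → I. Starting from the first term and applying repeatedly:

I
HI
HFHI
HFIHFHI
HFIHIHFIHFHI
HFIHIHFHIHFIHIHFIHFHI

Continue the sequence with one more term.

Rewriting the 21 symbols of HFIHIHFHIHFIHIHFIHFHI one by one yields HF I HI HF HI HF I HF HI HF I HI HF HI HF I HI HF I HF HI; concatenated:

HFIHIHFHIHFIHFHIHFIHIHFHIHFIHIHFIHFHI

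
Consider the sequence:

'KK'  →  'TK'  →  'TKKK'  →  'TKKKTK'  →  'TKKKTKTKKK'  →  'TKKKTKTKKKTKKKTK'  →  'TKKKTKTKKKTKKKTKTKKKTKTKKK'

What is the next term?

TKKKTKTKKKTKKKTKTKKKTKTKKKTKKKTKTKKKTKKKTK

From term 3 onward, concatenate the last term with the second-to-last: TK·KK = TKKK, TKKK·TK = TKKKTK, …
Continuing: TKKKTKTKKKTKKKTKTKKKTKTKKK · TKKKTKTKKKTKKKTK gives term 8.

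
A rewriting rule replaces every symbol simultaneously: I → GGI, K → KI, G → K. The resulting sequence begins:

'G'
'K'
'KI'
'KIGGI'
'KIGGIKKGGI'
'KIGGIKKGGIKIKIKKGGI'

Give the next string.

Rewriting the 19 symbols of KIGGIKKGGIKIKIKKGGI one by one yields KI GGI K K GGI KI KI K K GGI KI GGI KI GGI KI KI K K GGI; concatenated:

KIGGIKKGGIKIKIKKGGIKIGGIKIGGIKIKIKKGGI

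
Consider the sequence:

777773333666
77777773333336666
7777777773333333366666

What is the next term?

777777777773333333333666666

Reading off run lengths: 7 runs 5, 7, 9; 3 runs 4, 6, 8; 6 runs 3, 4, 5 — each is linear in n, where the shown terms are n = 2, 3, 4.
Setting n = 5 gives 11, 10, 6 characters in each block.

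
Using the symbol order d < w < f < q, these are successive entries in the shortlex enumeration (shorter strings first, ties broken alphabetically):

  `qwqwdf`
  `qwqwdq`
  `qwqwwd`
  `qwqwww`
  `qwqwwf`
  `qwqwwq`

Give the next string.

Treat qwqwwq as a base-4 numeral over the given alphabet and add one, carrying through any trailing q's.

qwqwfd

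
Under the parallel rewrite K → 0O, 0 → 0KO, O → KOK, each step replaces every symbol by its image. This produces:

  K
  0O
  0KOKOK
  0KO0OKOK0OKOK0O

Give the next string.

Rewriting the 15 symbols of 0KO0OKOK0OKOK0O one by one yields 0KO 0O KOK 0KO KOK 0O KOK 0O 0KO KOK 0O KOK 0O 0KO KOK; concatenated:

0KO0OKOK0KOKOK0OKOK0O0KOKOK0OKOK0O0KOKOK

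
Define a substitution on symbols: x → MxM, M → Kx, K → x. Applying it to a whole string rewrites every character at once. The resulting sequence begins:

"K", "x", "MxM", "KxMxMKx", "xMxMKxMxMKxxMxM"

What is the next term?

MxMKxMxMKxxMxMKxMxMKxxMxMMxMKxMxMKx

Replace each of the 15 characters of xMxMKxMxMKxxMxM in place — MxM Kx MxM Kx x MxM Kx MxM Kx x MxM MxM Kx MxM Kx — and concatenate.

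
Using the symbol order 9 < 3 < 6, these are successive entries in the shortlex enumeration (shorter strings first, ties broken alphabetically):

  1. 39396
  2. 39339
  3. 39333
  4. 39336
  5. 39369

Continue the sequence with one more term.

39363

Find the rightmost character of 39369 below 6, bump it to the next letter, and reset everything to its right to 9.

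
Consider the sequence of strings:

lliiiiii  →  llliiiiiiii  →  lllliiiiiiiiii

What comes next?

llllliiiiiiiiiiii

Reading off run lengths: l runs 2, 3, 4; i runs 6, 8, 10 — each is linear in n, where the shown terms are n = 3, 4, 5.
Setting n = 6 gives 5, 12 characters in each block.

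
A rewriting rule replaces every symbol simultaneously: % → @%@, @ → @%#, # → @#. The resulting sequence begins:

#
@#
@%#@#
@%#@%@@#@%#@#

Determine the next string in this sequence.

Rewriting the 13 symbols of @%#@%@@#@%#@# one by one yields @%# @%@ @# @%# @%@ @%# @%# @# @%# @%@ @# @%# @#; concatenated:

@%#@%@@#@%#@%@@%#@%#@#@%#@%@@#@%#@#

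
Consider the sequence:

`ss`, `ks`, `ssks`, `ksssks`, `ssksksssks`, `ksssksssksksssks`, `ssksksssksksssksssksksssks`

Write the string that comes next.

ksssksssksksssksssksksssksksssksssksksssks

This is a Fibonacci-style word recurrence s(k) = s(k−2)·s(k−1): e.g. ss·ks = ssks.
The next term joins ksssksssksksssks and ssksksssksksssksssksksssks.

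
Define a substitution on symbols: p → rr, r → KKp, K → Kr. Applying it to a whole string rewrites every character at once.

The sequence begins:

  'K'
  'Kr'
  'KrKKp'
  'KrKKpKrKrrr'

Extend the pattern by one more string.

Expanding KrKKpKrKrrr: K→Kr, r→KKp, K→Kr, K→Kr, p→rr, K→Kr, r→KKp, K→Kr, r→KKp, r→KKp, r→KKp. Concatenated: Kr KKp Kr Kr rr Kr KKp Kr KKp KKp KKp.

KrKKpKrKrrrKrKKpKrKKpKKpKKp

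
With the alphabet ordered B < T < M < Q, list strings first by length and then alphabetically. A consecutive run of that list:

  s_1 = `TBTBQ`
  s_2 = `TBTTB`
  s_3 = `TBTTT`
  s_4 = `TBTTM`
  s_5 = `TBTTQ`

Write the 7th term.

TBTMT

Advancing 2 positions from TBTTQ through TBTTQ → TBTMB reaches term 7.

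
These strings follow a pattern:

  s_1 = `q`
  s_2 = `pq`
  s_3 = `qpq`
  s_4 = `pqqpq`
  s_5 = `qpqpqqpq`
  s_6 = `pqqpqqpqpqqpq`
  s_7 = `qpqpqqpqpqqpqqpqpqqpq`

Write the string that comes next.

pqqpqqpqpqqpqqpqpqqpqpqqpqqpqpqqpq

Each term (from the third on) is the two preceding terms concatenated in order: term 3 = q·pq = qpq.
Continuing: pqqpqqpqpqqpq · qpqpqqpqpqqpqqpqpqqpq gives term 8.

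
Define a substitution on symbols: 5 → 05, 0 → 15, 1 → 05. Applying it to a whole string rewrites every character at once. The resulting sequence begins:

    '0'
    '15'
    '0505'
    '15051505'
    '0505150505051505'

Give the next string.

φ(0505150505051505) expands symbol-by-symbol to 15 05 15 05 05 05 15 05 15 05 15 05 05 05 15 05; joining the 16 pieces gives the next term.

15051505050515051505150505051505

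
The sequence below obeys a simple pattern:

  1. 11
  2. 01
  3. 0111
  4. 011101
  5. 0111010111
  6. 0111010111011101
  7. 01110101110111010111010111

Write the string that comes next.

011101011101110101110101110111010111011101

Each term (from the third on) is the previous term followed by the one before it: term 3 = 01·11 = 0111.
Continuing: 01110101110111010111010111 · 0111010111011101 gives term 8.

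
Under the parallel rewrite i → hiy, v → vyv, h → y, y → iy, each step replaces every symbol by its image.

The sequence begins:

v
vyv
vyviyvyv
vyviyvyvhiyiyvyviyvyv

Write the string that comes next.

Rewriting the 21 symbols of vyviyvyvhiyiyvyviyvyv one by one yields vyv iy vyv hiy iy vyv iy vyv y hiy iy hiy iy vyv iy vyv hiy iy vyv iy vyv; concatenated:

vyviyvyvhiyiyvyviyvyvyhiyiyhiyiyvyviyvyvhiyiyvyviyvyv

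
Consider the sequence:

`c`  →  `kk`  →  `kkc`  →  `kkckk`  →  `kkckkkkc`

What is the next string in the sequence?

kkckkkkckkckk

This is a Fibonacci-style word recurrence s(k) = s(k−1)·s(k−2): e.g. kk·c = kkc.
So term 6 is kkckkkkc·kkckk.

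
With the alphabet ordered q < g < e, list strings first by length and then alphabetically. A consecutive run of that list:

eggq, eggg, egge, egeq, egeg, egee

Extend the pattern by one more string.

The successor of egee increments the rightmost position that isn't already e and resets every position after it to q.

eeqq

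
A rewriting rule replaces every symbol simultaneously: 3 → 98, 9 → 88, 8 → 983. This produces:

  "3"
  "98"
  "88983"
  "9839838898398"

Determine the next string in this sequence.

88983988898398983983889839888983

Replace each of the 13 characters of 9839838898398 in place — 88 983 98 88 983 98 983 983 88 983 98 88 983 — and concatenate.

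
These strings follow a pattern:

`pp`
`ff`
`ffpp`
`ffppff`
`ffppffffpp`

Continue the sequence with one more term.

Each term (from the third on) is the previous term followed by the one before it: term 3 = ff·pp = ffpp.
Continuing: ffppffffpp · ffppff gives term 6.

ffppffffppffppff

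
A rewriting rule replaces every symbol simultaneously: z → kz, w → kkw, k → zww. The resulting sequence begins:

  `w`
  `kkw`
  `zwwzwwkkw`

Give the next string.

Rewriting each symbol of zwwzwwkkw: z→kz, w→kkw, w→kkw, z→kz, w→kkw, w→kkw, k→zww, k→zww, w→kkw, which concatenates to kz kkw kkw kz kkw kkw zww zww kkw.

kzkkwkkwkzkkwkkwzwwzwwkkw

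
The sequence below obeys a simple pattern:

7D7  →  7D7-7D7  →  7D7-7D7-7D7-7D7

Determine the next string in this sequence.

Each string is two copies of the previous one joined by '-'.
So the next term is two copies of 7D7-7D7-7D7-7D7 with '-' between the halves.

7D7-7D7-7D7-7D7-7D7-7D7-7D7-7D7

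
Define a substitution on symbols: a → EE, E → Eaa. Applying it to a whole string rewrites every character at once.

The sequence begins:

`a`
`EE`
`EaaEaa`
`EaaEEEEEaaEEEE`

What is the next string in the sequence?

EaaEEEEEaaEaaEaaEaaEaaEEEEEaaEaaEaaEaa

Replace each of the 14 characters of EaaEEEEEaaEEEE in place — Eaa EE EE Eaa Eaa Eaa Eaa Eaa EE EE Eaa Eaa Eaa Eaa — and concatenate.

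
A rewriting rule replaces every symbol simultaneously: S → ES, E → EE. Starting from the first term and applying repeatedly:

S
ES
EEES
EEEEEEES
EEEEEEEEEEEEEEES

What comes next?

φ(EEEEEEEEEEEEEEES) expands symbol-by-symbol to EE EE EE EE EE EE EE EE EE EE EE EE EE EE EE ES; joining the 16 pieces gives the next term.

EEEEEEEEEEEEEEEEEEEEEEEEEEEEEEES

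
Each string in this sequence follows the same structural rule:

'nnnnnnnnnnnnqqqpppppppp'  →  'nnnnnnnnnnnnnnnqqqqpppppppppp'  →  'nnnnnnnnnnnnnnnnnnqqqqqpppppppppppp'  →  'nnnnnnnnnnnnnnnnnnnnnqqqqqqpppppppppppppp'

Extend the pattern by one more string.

Each string has the form n^{3n+3} q^{n} p^{2n+2}, where the shown terms are n = 3, 4, 5, 6.
At n = 7 the blocks have lengths 24, 7, 16.

nnnnnnnnnnnnnnnnnnnnnnnnqqqqqqqpppppppppppppppp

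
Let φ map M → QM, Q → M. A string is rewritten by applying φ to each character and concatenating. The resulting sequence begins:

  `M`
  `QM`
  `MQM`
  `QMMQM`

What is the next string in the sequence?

Expanding QMMQM: Q→M, M→QM, M→QM, Q→M, M→QM. Concatenated: M QM QM M QM.

MQMQMMQM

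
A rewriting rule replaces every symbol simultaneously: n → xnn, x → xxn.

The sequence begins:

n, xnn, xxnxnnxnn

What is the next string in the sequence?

xxnxxnxnnxxnxnnxnnxxnxnnxnn

Expanding xxnxnnxnn: x→xxn, x→xxn, n→xnn, x→xxn, n→xnn, n→xnn, x→xxn, n→xnn, n→xnn. Concatenated: xxn xxn xnn xxn xnn xnn xxn xnn xnn.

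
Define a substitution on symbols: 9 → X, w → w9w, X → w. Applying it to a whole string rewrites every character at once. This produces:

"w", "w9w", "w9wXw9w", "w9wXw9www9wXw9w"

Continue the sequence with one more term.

w9wXw9www9wXw9ww9ww9wXw9www9wXw9w

Replace each of the 15 characters of w9wXw9www9wXw9w in place — w9w X w9w w w9w X w9w w9w w9w X w9w w w9w X w9w — and concatenate.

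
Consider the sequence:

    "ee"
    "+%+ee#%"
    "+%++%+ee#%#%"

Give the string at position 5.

s(k+1) = +%+·s(k)·#%, so each term gains +%+ as a prefix and #% as a suffix.
From +%++%+ee#%#%, 2 further steps: +%++%+ee#%#% → +%++%++%+ee#%#%#% → (answer).

+%++%++%++%+ee#%#%#%#%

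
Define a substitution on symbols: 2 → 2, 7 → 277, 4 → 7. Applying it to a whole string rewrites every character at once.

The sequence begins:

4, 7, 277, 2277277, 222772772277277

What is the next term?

Rewriting the 15 symbols of 222772772277277 one by one yields 2 2 2 277 277 2 277 277 2 2 277 277 2 277 277; concatenated:

2222772772277277222772772277277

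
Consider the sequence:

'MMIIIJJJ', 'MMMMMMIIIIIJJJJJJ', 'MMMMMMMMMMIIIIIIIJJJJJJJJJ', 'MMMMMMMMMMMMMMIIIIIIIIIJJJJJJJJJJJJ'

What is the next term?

Term n consists of 4n-2 M's, followed by 2n+1 I's, followed by 3n J's (n = 1, 2, …).
Setting n = 5 gives 18, 11, 15 characters in each block.

MMMMMMMMMMMMMMMMMMIIIIIIIIIIIJJJJJJJJJJJJJJJ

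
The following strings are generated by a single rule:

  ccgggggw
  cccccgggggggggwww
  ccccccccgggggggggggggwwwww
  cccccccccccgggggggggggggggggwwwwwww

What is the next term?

Each string has the form c^{3n-1} g^{4n+1} w^{2n-1} (n = 1, 2, …).
For the next term, n = 5, so the run lengths are 14, 21, 9.

ccccccccccccccgggggggggggggggggggggwwwwwwwww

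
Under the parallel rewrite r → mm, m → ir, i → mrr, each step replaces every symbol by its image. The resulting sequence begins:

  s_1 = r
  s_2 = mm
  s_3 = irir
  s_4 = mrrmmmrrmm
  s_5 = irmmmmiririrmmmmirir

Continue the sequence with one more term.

Replace each of the 20 characters of irmmmmiririrmmmmirir in place — mrr mm ir ir ir ir mrr mm mrr mm mrr mm ir ir ir ir mrr mm mrr mm — and concatenate.

mrrmmiriririrmrrmmmrrmmmrrmmiriririrmrrmmmrrmm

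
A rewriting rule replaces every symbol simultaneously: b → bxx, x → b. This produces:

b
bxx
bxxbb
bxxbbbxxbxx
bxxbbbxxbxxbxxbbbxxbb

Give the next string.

bxxbbbxxbxxbxxbbbxxbbbxxbbbxxbxxbxxbbbxxbxx

Applying the rule to each of the 21 symbols of bxxbbbxxbxxbxxbbbxxbb gives the pieces bxx b b bxx bxx bxx b b bxx b b bxx b b bxx bxx bxx b b bxx bxx, which concatenate to the answer.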